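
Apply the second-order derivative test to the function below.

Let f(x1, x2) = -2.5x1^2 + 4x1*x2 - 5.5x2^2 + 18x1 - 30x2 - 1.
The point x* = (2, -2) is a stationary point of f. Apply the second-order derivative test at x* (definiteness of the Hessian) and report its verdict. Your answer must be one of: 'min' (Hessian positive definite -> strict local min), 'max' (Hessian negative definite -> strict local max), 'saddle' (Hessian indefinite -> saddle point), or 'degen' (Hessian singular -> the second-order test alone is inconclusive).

Compute the Hessian H = grad^2 f:
  H = [[-5, 4], [4, -11]]
Verify stationarity: grad f(x*) = H x* + g = (0, 0).
Eigenvalues of H: -13, -3.
Both eigenvalues < 0, so H is negative definite -> x* is a strict local max.

max


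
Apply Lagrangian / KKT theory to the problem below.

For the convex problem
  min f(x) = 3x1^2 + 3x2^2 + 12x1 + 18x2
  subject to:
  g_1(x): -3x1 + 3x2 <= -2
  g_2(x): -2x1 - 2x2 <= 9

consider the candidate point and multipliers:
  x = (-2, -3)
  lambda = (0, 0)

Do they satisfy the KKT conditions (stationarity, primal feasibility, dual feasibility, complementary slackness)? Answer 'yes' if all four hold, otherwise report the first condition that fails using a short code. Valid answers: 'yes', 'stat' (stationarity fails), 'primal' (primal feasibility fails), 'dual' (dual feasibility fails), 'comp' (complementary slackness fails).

Gradient of f: grad f(x) = Q x + c = (0, 0)
Constraint values g_i(x) = a_i^T x - b_i:
  g_1((-2, -3)) = -1
  g_2((-2, -3)) = 1
Stationarity residual: grad f(x) + sum_i lambda_i a_i = (0, 0)
  -> stationarity OK
Primal feasibility (all g_i <= 0): FAILS
Dual feasibility (all lambda_i >= 0): OK
Complementary slackness (lambda_i * g_i(x) = 0 for all i): OK

Verdict: the first failing condition is primal_feasibility -> primal.

primal


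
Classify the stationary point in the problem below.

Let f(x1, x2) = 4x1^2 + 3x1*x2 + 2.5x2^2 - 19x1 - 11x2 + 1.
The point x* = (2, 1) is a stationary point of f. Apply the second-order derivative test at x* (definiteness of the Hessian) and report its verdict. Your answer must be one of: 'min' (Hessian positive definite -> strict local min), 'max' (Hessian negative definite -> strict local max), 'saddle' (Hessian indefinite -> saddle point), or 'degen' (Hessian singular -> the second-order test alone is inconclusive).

Compute the Hessian H = grad^2 f:
  H = [[8, 3], [3, 5]]
Verify stationarity: grad f(x*) = H x* + g = (0, 0).
Eigenvalues of H: 3.1459, 9.8541.
Both eigenvalues > 0, so H is positive definite -> x* is a strict local min.

min


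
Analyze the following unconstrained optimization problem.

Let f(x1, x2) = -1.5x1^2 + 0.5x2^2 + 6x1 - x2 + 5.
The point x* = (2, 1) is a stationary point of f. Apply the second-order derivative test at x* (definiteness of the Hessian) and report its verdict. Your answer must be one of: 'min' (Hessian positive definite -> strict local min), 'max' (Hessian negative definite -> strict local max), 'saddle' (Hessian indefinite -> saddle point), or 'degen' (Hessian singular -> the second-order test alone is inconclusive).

Compute the Hessian H = grad^2 f:
  H = [[-3, 0], [0, 1]]
Verify stationarity: grad f(x*) = H x* + g = (0, 0).
Eigenvalues of H: -3, 1.
Eigenvalues have mixed signs, so H is indefinite -> x* is a saddle point.

saddle


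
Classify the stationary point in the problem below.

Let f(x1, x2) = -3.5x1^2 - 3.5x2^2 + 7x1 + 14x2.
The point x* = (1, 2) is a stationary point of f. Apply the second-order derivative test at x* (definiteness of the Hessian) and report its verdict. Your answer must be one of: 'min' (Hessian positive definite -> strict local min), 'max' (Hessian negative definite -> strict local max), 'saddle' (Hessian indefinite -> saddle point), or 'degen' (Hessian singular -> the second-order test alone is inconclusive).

Compute the Hessian H = grad^2 f:
  H = [[-7, 0], [0, -7]]
Verify stationarity: grad f(x*) = H x* + g = (0, 0).
Eigenvalues of H: -7, -7.
Both eigenvalues < 0, so H is negative definite -> x* is a strict local max.

max


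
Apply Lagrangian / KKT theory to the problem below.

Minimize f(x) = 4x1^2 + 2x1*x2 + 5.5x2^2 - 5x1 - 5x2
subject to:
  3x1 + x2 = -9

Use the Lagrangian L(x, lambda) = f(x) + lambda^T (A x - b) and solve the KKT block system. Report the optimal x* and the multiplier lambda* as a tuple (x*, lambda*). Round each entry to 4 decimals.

Form the Lagrangian:
  L(x, lambda) = (1/2) x^T Q x + c^T x + lambda^T (A x - b)
Stationarity (grad_x L = 0): Q x + c + A^T lambda = 0.
Primal feasibility: A x = b.

This gives the KKT block system:
  [ Q   A^T ] [ x     ]   [-c ]
  [ A    0  ] [ lambda ] = [ b ]

Solving the linear system:
  x*      = (-3.0421, 0.1263)
  lambda* = (9.6947)
  f(x*)   = 50.9158

x* = (-3.0421, 0.1263), lambda* = (9.6947)


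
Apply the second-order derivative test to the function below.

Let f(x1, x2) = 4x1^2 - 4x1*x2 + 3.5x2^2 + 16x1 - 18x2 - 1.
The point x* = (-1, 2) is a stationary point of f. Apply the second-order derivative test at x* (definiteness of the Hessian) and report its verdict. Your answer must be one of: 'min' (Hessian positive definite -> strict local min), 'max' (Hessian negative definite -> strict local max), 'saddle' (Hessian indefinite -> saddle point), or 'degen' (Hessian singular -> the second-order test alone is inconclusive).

Compute the Hessian H = grad^2 f:
  H = [[8, -4], [-4, 7]]
Verify stationarity: grad f(x*) = H x* + g = (0, 0).
Eigenvalues of H: 3.4689, 11.5311.
Both eigenvalues > 0, so H is positive definite -> x* is a strict local min.

min


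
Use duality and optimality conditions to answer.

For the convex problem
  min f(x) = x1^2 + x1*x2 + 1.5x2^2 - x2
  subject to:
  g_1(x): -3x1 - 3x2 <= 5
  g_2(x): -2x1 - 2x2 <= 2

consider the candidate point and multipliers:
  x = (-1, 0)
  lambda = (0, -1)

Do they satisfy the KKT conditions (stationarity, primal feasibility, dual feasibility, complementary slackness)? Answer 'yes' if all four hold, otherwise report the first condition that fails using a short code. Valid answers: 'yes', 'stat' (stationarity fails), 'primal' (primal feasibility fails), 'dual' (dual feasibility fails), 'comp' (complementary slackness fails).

Gradient of f: grad f(x) = Q x + c = (-2, -2)
Constraint values g_i(x) = a_i^T x - b_i:
  g_1((-1, 0)) = -2
  g_2((-1, 0)) = 0
Stationarity residual: grad f(x) + sum_i lambda_i a_i = (0, 0)
  -> stationarity OK
Primal feasibility (all g_i <= 0): OK
Dual feasibility (all lambda_i >= 0): FAILS
Complementary slackness (lambda_i * g_i(x) = 0 for all i): OK

Verdict: the first failing condition is dual_feasibility -> dual.

dual


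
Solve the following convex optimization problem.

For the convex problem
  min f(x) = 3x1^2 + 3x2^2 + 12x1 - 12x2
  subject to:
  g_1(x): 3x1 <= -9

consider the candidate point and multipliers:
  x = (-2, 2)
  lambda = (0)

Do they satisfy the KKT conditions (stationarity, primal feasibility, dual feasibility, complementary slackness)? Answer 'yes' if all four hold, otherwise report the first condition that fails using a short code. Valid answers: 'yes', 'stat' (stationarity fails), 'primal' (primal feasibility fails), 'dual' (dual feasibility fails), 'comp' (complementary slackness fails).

Gradient of f: grad f(x) = Q x + c = (0, 0)
Constraint values g_i(x) = a_i^T x - b_i:
  g_1((-2, 2)) = 3
Stationarity residual: grad f(x) + sum_i lambda_i a_i = (0, 0)
  -> stationarity OK
Primal feasibility (all g_i <= 0): FAILS
Dual feasibility (all lambda_i >= 0): OK
Complementary slackness (lambda_i * g_i(x) = 0 for all i): OK

Verdict: the first failing condition is primal_feasibility -> primal.

primal


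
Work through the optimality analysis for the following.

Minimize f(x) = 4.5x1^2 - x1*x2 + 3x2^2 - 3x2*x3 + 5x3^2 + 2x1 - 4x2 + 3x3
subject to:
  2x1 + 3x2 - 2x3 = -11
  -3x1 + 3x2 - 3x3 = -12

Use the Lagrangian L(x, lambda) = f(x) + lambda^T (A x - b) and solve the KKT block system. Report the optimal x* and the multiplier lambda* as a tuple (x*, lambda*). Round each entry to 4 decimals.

Form the Lagrangian:
  L(x, lambda) = (1/2) x^T Q x + c^T x + lambda^T (A x - b)
Stationarity (grad_x L = 0): Q x + c + A^T lambda = 0.
Primal feasibility: A x = b.

This gives the KKT block system:
  [ Q   A^T ] [ x     ]   [-c ]
  [ A    0  ] [ lambda ] = [ b ]

Solving the linear system:
  x*      = (0.0206, -3.0823, 0.8971)
  lambda* = (3.9877, 4.4143)
  f(x*)   = 55.9486

x* = (0.0206, -3.0823, 0.8971), lambda* = (3.9877, 4.4143)


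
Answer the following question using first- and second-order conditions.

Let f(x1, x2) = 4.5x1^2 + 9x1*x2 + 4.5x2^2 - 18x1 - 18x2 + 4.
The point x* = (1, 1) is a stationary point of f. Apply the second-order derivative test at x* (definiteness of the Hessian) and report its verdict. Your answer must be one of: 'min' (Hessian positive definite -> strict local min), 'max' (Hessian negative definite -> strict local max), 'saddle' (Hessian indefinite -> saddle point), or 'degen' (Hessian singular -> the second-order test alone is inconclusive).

Compute the Hessian H = grad^2 f:
  H = [[9, 9], [9, 9]]
Verify stationarity: grad f(x*) = H x* + g = (0, 0).
Eigenvalues of H: 0, 18.
H has a zero eigenvalue (singular; positive semidefinite but not definite), so H is neither positive definite, negative definite, nor indefinite. The second-order test alone is inconclusive -> degen.
(Indeed, f is constant along the null direction of H through x*, so x* is not a strict local extremum.)

degen


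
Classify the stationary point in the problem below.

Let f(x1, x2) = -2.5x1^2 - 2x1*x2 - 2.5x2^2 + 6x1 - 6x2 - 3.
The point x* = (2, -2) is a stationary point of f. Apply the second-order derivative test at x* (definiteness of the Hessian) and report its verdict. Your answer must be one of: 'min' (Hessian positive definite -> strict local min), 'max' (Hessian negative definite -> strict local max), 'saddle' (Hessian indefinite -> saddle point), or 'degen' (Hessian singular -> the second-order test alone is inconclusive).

Compute the Hessian H = grad^2 f:
  H = [[-5, -2], [-2, -5]]
Verify stationarity: grad f(x*) = H x* + g = (0, 0).
Eigenvalues of H: -7, -3.
Both eigenvalues < 0, so H is negative definite -> x* is a strict local max.

max


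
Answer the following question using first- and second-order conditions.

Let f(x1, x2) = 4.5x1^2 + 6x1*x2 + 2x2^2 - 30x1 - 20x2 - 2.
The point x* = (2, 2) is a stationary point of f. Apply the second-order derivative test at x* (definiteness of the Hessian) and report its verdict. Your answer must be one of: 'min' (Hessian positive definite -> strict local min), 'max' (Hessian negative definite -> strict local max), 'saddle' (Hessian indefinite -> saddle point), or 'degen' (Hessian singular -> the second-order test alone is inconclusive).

Compute the Hessian H = grad^2 f:
  H = [[9, 6], [6, 4]]
Verify stationarity: grad f(x*) = H x* + g = (0, 0).
Eigenvalues of H: 0, 13.
H has a zero eigenvalue (singular; positive semidefinite but not definite), so H is neither positive definite, negative definite, nor indefinite. The second-order test alone is inconclusive -> degen.
(Indeed, f is constant along the null direction of H through x*, so x* is not a strict local extremum.)

degen


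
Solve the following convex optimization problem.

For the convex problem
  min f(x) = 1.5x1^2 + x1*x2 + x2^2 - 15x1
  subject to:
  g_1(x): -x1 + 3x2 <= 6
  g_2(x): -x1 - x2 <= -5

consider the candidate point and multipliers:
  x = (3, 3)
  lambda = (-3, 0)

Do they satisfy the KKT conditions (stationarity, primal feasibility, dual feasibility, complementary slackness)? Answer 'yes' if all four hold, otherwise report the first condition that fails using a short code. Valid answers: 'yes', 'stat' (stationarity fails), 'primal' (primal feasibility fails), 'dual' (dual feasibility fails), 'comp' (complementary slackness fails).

Gradient of f: grad f(x) = Q x + c = (-3, 9)
Constraint values g_i(x) = a_i^T x - b_i:
  g_1((3, 3)) = 0
  g_2((3, 3)) = -1
Stationarity residual: grad f(x) + sum_i lambda_i a_i = (0, 0)
  -> stationarity OK
Primal feasibility (all g_i <= 0): OK
Dual feasibility (all lambda_i >= 0): FAILS
Complementary slackness (lambda_i * g_i(x) = 0 for all i): OK

Verdict: the first failing condition is dual_feasibility -> dual.

dual


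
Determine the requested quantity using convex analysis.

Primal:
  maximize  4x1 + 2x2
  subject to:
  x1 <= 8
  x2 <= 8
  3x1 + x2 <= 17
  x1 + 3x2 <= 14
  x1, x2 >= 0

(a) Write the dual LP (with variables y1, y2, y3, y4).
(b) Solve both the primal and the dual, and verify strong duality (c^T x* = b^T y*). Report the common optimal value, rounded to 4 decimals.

The standard primal-dual pair for 'max c^T x s.t. A x <= b, x >= 0' is:
  Dual:  min b^T y  s.t.  A^T y >= c,  y >= 0.

So the dual LP is:
  minimize  8y1 + 8y2 + 17y3 + 14y4
  subject to:
    y1 + 3y3 + y4 >= 4
    y2 + y3 + 3y4 >= 2
    y1, y2, y3, y4 >= 0

Solving the primal: x* = (4.625, 3.125).
  primal value c^T x* = 24.75.
Solving the dual: y* = (0, 0, 1.25, 0.25).
  dual value b^T y* = 24.75.
Strong duality: c^T x* = b^T y*. Confirmed.

24.75


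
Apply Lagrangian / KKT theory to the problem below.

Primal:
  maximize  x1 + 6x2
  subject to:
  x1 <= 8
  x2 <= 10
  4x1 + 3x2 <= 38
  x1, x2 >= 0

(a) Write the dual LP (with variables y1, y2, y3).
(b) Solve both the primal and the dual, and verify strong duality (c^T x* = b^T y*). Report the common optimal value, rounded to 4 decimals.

The standard primal-dual pair for 'max c^T x s.t. A x <= b, x >= 0' is:
  Dual:  min b^T y  s.t.  A^T y >= c,  y >= 0.

So the dual LP is:
  minimize  8y1 + 10y2 + 38y3
  subject to:
    y1 + 4y3 >= 1
    y2 + 3y3 >= 6
    y1, y2, y3 >= 0

Solving the primal: x* = (2, 10).
  primal value c^T x* = 62.
Solving the dual: y* = (0, 5.25, 0.25).
  dual value b^T y* = 62.
Strong duality: c^T x* = b^T y*. Confirmed.

62


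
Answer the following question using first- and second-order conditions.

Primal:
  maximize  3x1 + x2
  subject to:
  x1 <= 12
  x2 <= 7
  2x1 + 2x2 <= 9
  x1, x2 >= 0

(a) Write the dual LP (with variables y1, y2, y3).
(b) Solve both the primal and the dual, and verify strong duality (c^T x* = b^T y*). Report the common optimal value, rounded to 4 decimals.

The standard primal-dual pair for 'max c^T x s.t. A x <= b, x >= 0' is:
  Dual:  min b^T y  s.t.  A^T y >= c,  y >= 0.

So the dual LP is:
  minimize  12y1 + 7y2 + 9y3
  subject to:
    y1 + 2y3 >= 3
    y2 + 2y3 >= 1
    y1, y2, y3 >= 0

Solving the primal: x* = (4.5, 0).
  primal value c^T x* = 13.5.
Solving the dual: y* = (0, 0, 1.5).
  dual value b^T y* = 13.5.
Strong duality: c^T x* = b^T y*. Confirmed.

13.5


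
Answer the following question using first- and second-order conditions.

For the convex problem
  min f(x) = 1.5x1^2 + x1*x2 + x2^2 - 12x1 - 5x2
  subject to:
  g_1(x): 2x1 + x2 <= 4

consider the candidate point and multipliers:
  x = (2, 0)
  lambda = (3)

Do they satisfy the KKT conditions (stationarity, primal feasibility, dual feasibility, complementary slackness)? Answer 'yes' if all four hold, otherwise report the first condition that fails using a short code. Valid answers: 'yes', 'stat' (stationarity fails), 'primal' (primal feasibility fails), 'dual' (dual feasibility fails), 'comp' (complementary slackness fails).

Gradient of f: grad f(x) = Q x + c = (-6, -3)
Constraint values g_i(x) = a_i^T x - b_i:
  g_1((2, 0)) = 0
Stationarity residual: grad f(x) + sum_i lambda_i a_i = (0, 0)
  -> stationarity OK
Primal feasibility (all g_i <= 0): OK
Dual feasibility (all lambda_i >= 0): OK
Complementary slackness (lambda_i * g_i(x) = 0 for all i): OK

Verdict: yes, KKT holds.

yes


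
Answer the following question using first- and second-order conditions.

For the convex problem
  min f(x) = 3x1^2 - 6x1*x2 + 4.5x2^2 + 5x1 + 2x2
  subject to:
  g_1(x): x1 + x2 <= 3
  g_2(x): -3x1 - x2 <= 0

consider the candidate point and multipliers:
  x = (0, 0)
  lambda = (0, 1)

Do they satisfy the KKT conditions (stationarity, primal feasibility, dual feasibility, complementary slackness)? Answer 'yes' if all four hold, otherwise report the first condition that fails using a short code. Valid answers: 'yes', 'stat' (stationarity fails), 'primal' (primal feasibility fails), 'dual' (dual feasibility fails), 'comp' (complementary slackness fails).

Gradient of f: grad f(x) = Q x + c = (5, 2)
Constraint values g_i(x) = a_i^T x - b_i:
  g_1((0, 0)) = -3
  g_2((0, 0)) = 0
Stationarity residual: grad f(x) + sum_i lambda_i a_i = (2, 1)
  -> stationarity FAILS
Primal feasibility (all g_i <= 0): OK
Dual feasibility (all lambda_i >= 0): OK
Complementary slackness (lambda_i * g_i(x) = 0 for all i): OK

Verdict: the first failing condition is stationarity -> stat.

stat


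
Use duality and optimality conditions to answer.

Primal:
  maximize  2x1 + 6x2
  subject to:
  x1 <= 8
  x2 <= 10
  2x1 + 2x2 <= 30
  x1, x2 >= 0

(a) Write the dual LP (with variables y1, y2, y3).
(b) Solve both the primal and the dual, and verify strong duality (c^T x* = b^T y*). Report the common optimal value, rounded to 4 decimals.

The standard primal-dual pair for 'max c^T x s.t. A x <= b, x >= 0' is:
  Dual:  min b^T y  s.t.  A^T y >= c,  y >= 0.

So the dual LP is:
  minimize  8y1 + 10y2 + 30y3
  subject to:
    y1 + 2y3 >= 2
    y2 + 2y3 >= 6
    y1, y2, y3 >= 0

Solving the primal: x* = (5, 10).
  primal value c^T x* = 70.
Solving the dual: y* = (0, 4, 1).
  dual value b^T y* = 70.
Strong duality: c^T x* = b^T y*. Confirmed.

70


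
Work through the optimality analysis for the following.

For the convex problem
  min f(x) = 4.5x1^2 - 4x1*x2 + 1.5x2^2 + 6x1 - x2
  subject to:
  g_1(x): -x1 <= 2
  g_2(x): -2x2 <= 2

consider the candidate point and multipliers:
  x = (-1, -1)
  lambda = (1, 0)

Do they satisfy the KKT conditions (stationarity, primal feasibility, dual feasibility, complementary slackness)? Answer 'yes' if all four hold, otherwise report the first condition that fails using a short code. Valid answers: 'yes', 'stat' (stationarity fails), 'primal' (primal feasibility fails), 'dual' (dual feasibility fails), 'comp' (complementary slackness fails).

Gradient of f: grad f(x) = Q x + c = (1, 0)
Constraint values g_i(x) = a_i^T x - b_i:
  g_1((-1, -1)) = -1
  g_2((-1, -1)) = 0
Stationarity residual: grad f(x) + sum_i lambda_i a_i = (0, 0)
  -> stationarity OK
Primal feasibility (all g_i <= 0): OK
Dual feasibility (all lambda_i >= 0): OK
Complementary slackness (lambda_i * g_i(x) = 0 for all i): FAILS

Verdict: the first failing condition is complementary_slackness -> comp.

comp


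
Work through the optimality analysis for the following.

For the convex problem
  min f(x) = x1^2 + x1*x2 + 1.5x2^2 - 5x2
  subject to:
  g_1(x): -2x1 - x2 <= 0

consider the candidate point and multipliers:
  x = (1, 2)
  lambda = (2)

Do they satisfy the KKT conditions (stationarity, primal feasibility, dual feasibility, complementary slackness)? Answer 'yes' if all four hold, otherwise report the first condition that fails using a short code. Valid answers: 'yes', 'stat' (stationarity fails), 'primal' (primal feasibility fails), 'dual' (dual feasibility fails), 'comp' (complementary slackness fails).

Gradient of f: grad f(x) = Q x + c = (4, 2)
Constraint values g_i(x) = a_i^T x - b_i:
  g_1((1, 2)) = -4
Stationarity residual: grad f(x) + sum_i lambda_i a_i = (0, 0)
  -> stationarity OK
Primal feasibility (all g_i <= 0): OK
Dual feasibility (all lambda_i >= 0): OK
Complementary slackness (lambda_i * g_i(x) = 0 for all i): FAILS

Verdict: the first failing condition is complementary_slackness -> comp.

comp


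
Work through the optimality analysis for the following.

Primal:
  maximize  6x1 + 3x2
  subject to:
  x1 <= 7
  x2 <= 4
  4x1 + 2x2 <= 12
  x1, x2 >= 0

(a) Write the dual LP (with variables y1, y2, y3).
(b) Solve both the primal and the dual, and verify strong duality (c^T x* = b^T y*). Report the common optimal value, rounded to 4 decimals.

The standard primal-dual pair for 'max c^T x s.t. A x <= b, x >= 0' is:
  Dual:  min b^T y  s.t.  A^T y >= c,  y >= 0.

So the dual LP is:
  minimize  7y1 + 4y2 + 12y3
  subject to:
    y1 + 4y3 >= 6
    y2 + 2y3 >= 3
    y1, y2, y3 >= 0

Solving the primal: x* = (3, 0).
  primal value c^T x* = 18.
Solving the dual: y* = (0, 0, 1.5).
  dual value b^T y* = 18.
Strong duality: c^T x* = b^T y*. Confirmed.

18


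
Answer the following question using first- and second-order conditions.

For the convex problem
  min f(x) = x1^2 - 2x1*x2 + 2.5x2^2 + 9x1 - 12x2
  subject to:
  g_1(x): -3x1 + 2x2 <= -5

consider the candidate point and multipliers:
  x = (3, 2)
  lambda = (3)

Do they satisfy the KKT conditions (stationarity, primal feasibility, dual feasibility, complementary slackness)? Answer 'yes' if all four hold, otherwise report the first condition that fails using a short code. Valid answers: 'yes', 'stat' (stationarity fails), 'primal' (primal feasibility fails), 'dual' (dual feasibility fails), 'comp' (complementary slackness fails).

Gradient of f: grad f(x) = Q x + c = (11, -8)
Constraint values g_i(x) = a_i^T x - b_i:
  g_1((3, 2)) = 0
Stationarity residual: grad f(x) + sum_i lambda_i a_i = (2, -2)
  -> stationarity FAILS
Primal feasibility (all g_i <= 0): OK
Dual feasibility (all lambda_i >= 0): OK
Complementary slackness (lambda_i * g_i(x) = 0 for all i): OK

Verdict: the first failing condition is stationarity -> stat.

stat


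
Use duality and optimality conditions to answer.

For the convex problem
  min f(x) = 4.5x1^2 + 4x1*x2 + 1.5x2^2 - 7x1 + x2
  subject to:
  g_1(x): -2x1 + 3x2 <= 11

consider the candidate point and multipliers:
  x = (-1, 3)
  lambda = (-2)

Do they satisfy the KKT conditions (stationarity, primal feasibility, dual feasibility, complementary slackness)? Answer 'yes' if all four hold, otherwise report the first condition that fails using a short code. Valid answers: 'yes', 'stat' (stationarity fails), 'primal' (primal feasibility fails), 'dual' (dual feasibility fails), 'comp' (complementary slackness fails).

Gradient of f: grad f(x) = Q x + c = (-4, 6)
Constraint values g_i(x) = a_i^T x - b_i:
  g_1((-1, 3)) = 0
Stationarity residual: grad f(x) + sum_i lambda_i a_i = (0, 0)
  -> stationarity OK
Primal feasibility (all g_i <= 0): OK
Dual feasibility (all lambda_i >= 0): FAILS
Complementary slackness (lambda_i * g_i(x) = 0 for all i): OK

Verdict: the first failing condition is dual_feasibility -> dual.

dual


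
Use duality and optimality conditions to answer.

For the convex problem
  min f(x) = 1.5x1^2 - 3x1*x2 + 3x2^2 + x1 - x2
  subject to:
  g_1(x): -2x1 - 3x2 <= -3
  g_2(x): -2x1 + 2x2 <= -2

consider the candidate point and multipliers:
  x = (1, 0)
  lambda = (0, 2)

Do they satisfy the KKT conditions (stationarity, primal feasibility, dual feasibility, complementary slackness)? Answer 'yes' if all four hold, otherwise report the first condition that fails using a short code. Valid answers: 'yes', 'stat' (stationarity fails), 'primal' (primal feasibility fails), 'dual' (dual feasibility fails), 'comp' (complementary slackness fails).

Gradient of f: grad f(x) = Q x + c = (4, -4)
Constraint values g_i(x) = a_i^T x - b_i:
  g_1((1, 0)) = 1
  g_2((1, 0)) = 0
Stationarity residual: grad f(x) + sum_i lambda_i a_i = (0, 0)
  -> stationarity OK
Primal feasibility (all g_i <= 0): FAILS
Dual feasibility (all lambda_i >= 0): OK
Complementary slackness (lambda_i * g_i(x) = 0 for all i): OK

Verdict: the first failing condition is primal_feasibility -> primal.

primal


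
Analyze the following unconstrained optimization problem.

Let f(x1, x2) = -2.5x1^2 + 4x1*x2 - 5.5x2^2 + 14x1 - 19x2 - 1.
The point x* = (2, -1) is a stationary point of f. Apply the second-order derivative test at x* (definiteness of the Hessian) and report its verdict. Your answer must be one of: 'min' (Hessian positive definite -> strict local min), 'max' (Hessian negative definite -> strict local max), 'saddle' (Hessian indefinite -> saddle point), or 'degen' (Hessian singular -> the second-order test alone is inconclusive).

Compute the Hessian H = grad^2 f:
  H = [[-5, 4], [4, -11]]
Verify stationarity: grad f(x*) = H x* + g = (0, 0).
Eigenvalues of H: -13, -3.
Both eigenvalues < 0, so H is negative definite -> x* is a strict local max.

max


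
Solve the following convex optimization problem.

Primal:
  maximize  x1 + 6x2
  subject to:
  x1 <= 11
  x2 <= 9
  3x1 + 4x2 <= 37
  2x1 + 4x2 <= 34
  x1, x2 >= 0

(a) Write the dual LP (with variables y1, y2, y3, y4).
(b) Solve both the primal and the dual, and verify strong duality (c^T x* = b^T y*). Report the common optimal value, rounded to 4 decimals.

The standard primal-dual pair for 'max c^T x s.t. A x <= b, x >= 0' is:
  Dual:  min b^T y  s.t.  A^T y >= c,  y >= 0.

So the dual LP is:
  minimize  11y1 + 9y2 + 37y3 + 34y4
  subject to:
    y1 + 3y3 + 2y4 >= 1
    y2 + 4y3 + 4y4 >= 6
    y1, y2, y3, y4 >= 0

Solving the primal: x* = (0, 8.5).
  primal value c^T x* = 51.
Solving the dual: y* = (0, 0, 0, 1.5).
  dual value b^T y* = 51.
Strong duality: c^T x* = b^T y*. Confirmed.

51


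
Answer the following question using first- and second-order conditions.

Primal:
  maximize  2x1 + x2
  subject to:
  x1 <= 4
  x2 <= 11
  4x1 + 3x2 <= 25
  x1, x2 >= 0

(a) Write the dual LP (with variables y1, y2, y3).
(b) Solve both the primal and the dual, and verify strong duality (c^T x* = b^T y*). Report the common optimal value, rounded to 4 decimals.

The standard primal-dual pair for 'max c^T x s.t. A x <= b, x >= 0' is:
  Dual:  min b^T y  s.t.  A^T y >= c,  y >= 0.

So the dual LP is:
  minimize  4y1 + 11y2 + 25y3
  subject to:
    y1 + 4y3 >= 2
    y2 + 3y3 >= 1
    y1, y2, y3 >= 0

Solving the primal: x* = (4, 3).
  primal value c^T x* = 11.
Solving the dual: y* = (0.6667, 0, 0.3333).
  dual value b^T y* = 11.
Strong duality: c^T x* = b^T y*. Confirmed.

11


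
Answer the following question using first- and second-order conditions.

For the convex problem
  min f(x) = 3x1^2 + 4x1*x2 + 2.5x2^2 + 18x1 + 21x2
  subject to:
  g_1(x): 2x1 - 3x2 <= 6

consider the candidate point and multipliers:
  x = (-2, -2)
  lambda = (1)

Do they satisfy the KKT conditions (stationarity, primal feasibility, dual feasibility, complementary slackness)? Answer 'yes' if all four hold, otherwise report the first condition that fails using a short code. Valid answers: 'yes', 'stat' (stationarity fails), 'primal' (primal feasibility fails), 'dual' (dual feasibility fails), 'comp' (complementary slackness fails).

Gradient of f: grad f(x) = Q x + c = (-2, 3)
Constraint values g_i(x) = a_i^T x - b_i:
  g_1((-2, -2)) = -4
Stationarity residual: grad f(x) + sum_i lambda_i a_i = (0, 0)
  -> stationarity OK
Primal feasibility (all g_i <= 0): OK
Dual feasibility (all lambda_i >= 0): OK
Complementary slackness (lambda_i * g_i(x) = 0 for all i): FAILS

Verdict: the first failing condition is complementary_slackness -> comp.

comp


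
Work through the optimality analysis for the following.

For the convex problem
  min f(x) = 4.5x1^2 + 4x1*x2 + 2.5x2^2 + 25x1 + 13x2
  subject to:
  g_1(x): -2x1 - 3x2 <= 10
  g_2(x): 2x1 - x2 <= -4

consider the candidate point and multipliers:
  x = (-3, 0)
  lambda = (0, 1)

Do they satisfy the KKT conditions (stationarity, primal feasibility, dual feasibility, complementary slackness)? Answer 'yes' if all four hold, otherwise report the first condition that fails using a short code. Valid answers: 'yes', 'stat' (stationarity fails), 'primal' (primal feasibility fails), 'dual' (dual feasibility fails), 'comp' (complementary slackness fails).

Gradient of f: grad f(x) = Q x + c = (-2, 1)
Constraint values g_i(x) = a_i^T x - b_i:
  g_1((-3, 0)) = -4
  g_2((-3, 0)) = -2
Stationarity residual: grad f(x) + sum_i lambda_i a_i = (0, 0)
  -> stationarity OK
Primal feasibility (all g_i <= 0): OK
Dual feasibility (all lambda_i >= 0): OK
Complementary slackness (lambda_i * g_i(x) = 0 for all i): FAILS

Verdict: the first failing condition is complementary_slackness -> comp.

comp


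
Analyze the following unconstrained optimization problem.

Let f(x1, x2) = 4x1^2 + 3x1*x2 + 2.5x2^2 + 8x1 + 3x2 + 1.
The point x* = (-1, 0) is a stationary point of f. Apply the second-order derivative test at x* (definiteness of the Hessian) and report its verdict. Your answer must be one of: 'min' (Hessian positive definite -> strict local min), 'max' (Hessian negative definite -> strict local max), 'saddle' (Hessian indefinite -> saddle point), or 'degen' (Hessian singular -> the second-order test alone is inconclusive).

Compute the Hessian H = grad^2 f:
  H = [[8, 3], [3, 5]]
Verify stationarity: grad f(x*) = H x* + g = (0, 0).
Eigenvalues of H: 3.1459, 9.8541.
Both eigenvalues > 0, so H is positive definite -> x* is a strict local min.

min


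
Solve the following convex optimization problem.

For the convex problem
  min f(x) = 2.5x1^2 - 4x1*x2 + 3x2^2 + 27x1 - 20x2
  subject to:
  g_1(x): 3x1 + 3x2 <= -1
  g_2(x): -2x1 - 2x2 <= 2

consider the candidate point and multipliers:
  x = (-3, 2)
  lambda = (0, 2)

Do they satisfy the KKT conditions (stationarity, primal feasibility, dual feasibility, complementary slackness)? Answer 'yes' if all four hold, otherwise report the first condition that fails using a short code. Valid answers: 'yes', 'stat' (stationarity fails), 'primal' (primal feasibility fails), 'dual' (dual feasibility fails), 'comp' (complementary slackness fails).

Gradient of f: grad f(x) = Q x + c = (4, 4)
Constraint values g_i(x) = a_i^T x - b_i:
  g_1((-3, 2)) = -2
  g_2((-3, 2)) = 0
Stationarity residual: grad f(x) + sum_i lambda_i a_i = (0, 0)
  -> stationarity OK
Primal feasibility (all g_i <= 0): OK
Dual feasibility (all lambda_i >= 0): OK
Complementary slackness (lambda_i * g_i(x) = 0 for all i): OK

Verdict: yes, KKT holds.

yes


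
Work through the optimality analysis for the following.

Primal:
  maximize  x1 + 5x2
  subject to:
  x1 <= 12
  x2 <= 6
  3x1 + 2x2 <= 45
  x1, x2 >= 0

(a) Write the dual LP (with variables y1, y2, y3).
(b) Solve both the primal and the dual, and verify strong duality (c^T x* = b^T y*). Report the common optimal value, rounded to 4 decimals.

The standard primal-dual pair for 'max c^T x s.t. A x <= b, x >= 0' is:
  Dual:  min b^T y  s.t.  A^T y >= c,  y >= 0.

So the dual LP is:
  minimize  12y1 + 6y2 + 45y3
  subject to:
    y1 + 3y3 >= 1
    y2 + 2y3 >= 5
    y1, y2, y3 >= 0

Solving the primal: x* = (11, 6).
  primal value c^T x* = 41.
Solving the dual: y* = (0, 4.3333, 0.3333).
  dual value b^T y* = 41.
Strong duality: c^T x* = b^T y*. Confirmed.

41


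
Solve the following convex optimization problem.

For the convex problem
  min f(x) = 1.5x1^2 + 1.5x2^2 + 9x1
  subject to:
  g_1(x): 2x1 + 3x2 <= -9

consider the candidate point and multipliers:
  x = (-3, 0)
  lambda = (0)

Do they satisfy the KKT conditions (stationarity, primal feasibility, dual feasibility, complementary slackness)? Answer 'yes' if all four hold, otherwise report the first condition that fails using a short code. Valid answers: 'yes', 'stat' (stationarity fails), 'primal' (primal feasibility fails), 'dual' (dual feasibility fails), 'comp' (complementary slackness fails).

Gradient of f: grad f(x) = Q x + c = (0, 0)
Constraint values g_i(x) = a_i^T x - b_i:
  g_1((-3, 0)) = 3
Stationarity residual: grad f(x) + sum_i lambda_i a_i = (0, 0)
  -> stationarity OK
Primal feasibility (all g_i <= 0): FAILS
Dual feasibility (all lambda_i >= 0): OK
Complementary slackness (lambda_i * g_i(x) = 0 for all i): OK

Verdict: the first failing condition is primal_feasibility -> primal.

primal


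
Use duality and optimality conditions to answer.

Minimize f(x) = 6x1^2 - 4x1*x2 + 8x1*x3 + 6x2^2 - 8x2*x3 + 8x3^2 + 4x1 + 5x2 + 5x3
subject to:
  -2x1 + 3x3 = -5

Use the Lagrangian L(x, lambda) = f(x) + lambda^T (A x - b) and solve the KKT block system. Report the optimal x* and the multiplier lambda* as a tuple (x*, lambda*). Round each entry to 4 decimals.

Form the Lagrangian:
  L(x, lambda) = (1/2) x^T Q x + c^T x + lambda^T (A x - b)
Stationarity (grad_x L = 0): Q x + c + A^T lambda = 0.
Primal feasibility: A x = b.

This gives the KKT block system:
  [ Q   A^T ] [ x     ]   [-c ]
  [ A    0  ] [ lambda ] = [ b ]

Solving the linear system:
  x*      = (0.4227, -1.199, -1.3849)
  lambda* = (1.3947)
  f(x*)   = -2.1275

x* = (0.4227, -1.199, -1.3849), lambda* = (1.3947)


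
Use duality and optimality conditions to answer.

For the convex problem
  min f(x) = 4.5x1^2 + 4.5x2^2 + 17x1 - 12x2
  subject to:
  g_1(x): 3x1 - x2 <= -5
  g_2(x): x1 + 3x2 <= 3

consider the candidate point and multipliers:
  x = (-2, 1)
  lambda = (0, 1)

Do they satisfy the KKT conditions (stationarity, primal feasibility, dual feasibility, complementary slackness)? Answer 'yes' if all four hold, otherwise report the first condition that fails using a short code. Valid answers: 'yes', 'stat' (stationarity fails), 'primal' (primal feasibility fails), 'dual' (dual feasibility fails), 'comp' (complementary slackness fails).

Gradient of f: grad f(x) = Q x + c = (-1, -3)
Constraint values g_i(x) = a_i^T x - b_i:
  g_1((-2, 1)) = -2
  g_2((-2, 1)) = -2
Stationarity residual: grad f(x) + sum_i lambda_i a_i = (0, 0)
  -> stationarity OK
Primal feasibility (all g_i <= 0): OK
Dual feasibility (all lambda_i >= 0): OK
Complementary slackness (lambda_i * g_i(x) = 0 for all i): FAILS

Verdict: the first failing condition is complementary_slackness -> comp.

comp


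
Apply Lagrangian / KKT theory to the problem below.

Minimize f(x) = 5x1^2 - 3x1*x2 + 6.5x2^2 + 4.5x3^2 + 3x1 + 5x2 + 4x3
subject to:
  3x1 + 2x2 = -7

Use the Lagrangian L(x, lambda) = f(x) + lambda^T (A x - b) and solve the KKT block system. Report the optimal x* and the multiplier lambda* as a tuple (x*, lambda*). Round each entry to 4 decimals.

Form the Lagrangian:
  L(x, lambda) = (1/2) x^T Q x + c^T x + lambda^T (A x - b)
Stationarity (grad_x L = 0): Q x + c + A^T lambda = 0.
Primal feasibility: A x = b.

This gives the KKT block system:
  [ Q   A^T ] [ x     ]   [-c ]
  [ A    0  ] [ lambda ] = [ b ]

Solving the linear system:
  x*      = (-1.5389, -1.1917, -0.4444)
  lambda* = (2.9378)
  f(x*)   = 4.1059

x* = (-1.5389, -1.1917, -0.4444), lambda* = (2.9378)


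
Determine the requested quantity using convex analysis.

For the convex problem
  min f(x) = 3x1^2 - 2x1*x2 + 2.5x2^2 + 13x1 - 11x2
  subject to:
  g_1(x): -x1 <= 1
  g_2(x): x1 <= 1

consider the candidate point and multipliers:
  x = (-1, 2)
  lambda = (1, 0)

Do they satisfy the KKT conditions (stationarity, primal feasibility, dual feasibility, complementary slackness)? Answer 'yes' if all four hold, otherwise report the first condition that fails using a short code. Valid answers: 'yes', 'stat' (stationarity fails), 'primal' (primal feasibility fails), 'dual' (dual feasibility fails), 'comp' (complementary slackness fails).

Gradient of f: grad f(x) = Q x + c = (3, 1)
Constraint values g_i(x) = a_i^T x - b_i:
  g_1((-1, 2)) = 0
  g_2((-1, 2)) = -2
Stationarity residual: grad f(x) + sum_i lambda_i a_i = (2, 1)
  -> stationarity FAILS
Primal feasibility (all g_i <= 0): OK
Dual feasibility (all lambda_i >= 0): OK
Complementary slackness (lambda_i * g_i(x) = 0 for all i): OK

Verdict: the first failing condition is stationarity -> stat.

stat


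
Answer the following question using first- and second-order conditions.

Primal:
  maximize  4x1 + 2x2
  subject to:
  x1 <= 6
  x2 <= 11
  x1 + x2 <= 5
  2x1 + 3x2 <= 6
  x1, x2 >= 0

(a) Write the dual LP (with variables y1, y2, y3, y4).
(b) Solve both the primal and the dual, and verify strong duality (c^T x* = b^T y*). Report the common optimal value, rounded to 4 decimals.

The standard primal-dual pair for 'max c^T x s.t. A x <= b, x >= 0' is:
  Dual:  min b^T y  s.t.  A^T y >= c,  y >= 0.

So the dual LP is:
  minimize  6y1 + 11y2 + 5y3 + 6y4
  subject to:
    y1 + y3 + 2y4 >= 4
    y2 + y3 + 3y4 >= 2
    y1, y2, y3, y4 >= 0

Solving the primal: x* = (3, 0).
  primal value c^T x* = 12.
Solving the dual: y* = (0, 0, 0, 2).
  dual value b^T y* = 12.
Strong duality: c^T x* = b^T y*. Confirmed.

12


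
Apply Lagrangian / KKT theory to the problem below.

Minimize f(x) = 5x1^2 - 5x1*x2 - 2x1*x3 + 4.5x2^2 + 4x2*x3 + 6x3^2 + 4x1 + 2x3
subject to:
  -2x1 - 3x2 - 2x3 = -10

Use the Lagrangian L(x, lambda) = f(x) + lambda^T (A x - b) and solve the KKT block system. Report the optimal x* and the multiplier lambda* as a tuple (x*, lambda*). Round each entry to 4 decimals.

Form the Lagrangian:
  L(x, lambda) = (1/2) x^T Q x + c^T x + lambda^T (A x - b)
Stationarity (grad_x L = 0): Q x + c + A^T lambda = 0.
Primal feasibility: A x = b.

This gives the KKT block system:
  [ Q   A^T ] [ x     ]   [-c ]
  [ A    0  ] [ lambda ] = [ b ]

Solving the linear system:
  x*      = (1.575, 2.2542, 0.0437)
  lambda* = (4.1958)
  f(x*)   = 24.1729

x* = (1.575, 2.2542, 0.0437), lambda* = (4.1958)


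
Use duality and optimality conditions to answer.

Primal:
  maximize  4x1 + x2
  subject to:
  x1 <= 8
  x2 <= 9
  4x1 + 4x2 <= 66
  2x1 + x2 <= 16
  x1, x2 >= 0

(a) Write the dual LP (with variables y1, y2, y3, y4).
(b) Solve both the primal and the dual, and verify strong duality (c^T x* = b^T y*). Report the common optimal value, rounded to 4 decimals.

The standard primal-dual pair for 'max c^T x s.t. A x <= b, x >= 0' is:
  Dual:  min b^T y  s.t.  A^T y >= c,  y >= 0.

So the dual LP is:
  minimize  8y1 + 9y2 + 66y3 + 16y4
  subject to:
    y1 + 4y3 + 2y4 >= 4
    y2 + 4y3 + y4 >= 1
    y1, y2, y3, y4 >= 0

Solving the primal: x* = (8, 0).
  primal value c^T x* = 32.
Solving the dual: y* = (0, 0, 0, 2).
  dual value b^T y* = 32.
Strong duality: c^T x* = b^T y*. Confirmed.

32


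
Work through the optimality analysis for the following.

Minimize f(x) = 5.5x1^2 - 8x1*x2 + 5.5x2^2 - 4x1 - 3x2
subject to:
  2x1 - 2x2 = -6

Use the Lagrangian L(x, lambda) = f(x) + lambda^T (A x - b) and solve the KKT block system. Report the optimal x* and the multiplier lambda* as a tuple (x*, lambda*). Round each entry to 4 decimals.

Form the Lagrangian:
  L(x, lambda) = (1/2) x^T Q x + c^T x + lambda^T (A x - b)
Stationarity (grad_x L = 0): Q x + c + A^T lambda = 0.
Primal feasibility: A x = b.

This gives the KKT block system:
  [ Q   A^T ] [ x     ]   [-c ]
  [ A    0  ] [ lambda ] = [ b ]

Solving the linear system:
  x*      = (-0.3333, 2.6667)
  lambda* = (14.5)
  f(x*)   = 40.1667

x* = (-0.3333, 2.6667), lambda* = (14.5)


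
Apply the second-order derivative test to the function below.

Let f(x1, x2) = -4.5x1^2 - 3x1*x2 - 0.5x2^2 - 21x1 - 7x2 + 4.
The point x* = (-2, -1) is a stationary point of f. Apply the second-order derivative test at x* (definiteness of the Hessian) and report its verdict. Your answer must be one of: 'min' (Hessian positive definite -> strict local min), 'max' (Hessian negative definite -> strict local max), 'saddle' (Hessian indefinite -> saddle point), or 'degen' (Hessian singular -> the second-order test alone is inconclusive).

Compute the Hessian H = grad^2 f:
  H = [[-9, -3], [-3, -1]]
Verify stationarity: grad f(x*) = H x* + g = (0, 0).
Eigenvalues of H: -10, 0.
H has a zero eigenvalue (singular; negative semidefinite but not definite), so H is neither positive definite, negative definite, nor indefinite. The second-order test alone is inconclusive -> degen.
(Indeed, f is constant along the null direction of H through x*, so x* is not a strict local extremum.)

degen


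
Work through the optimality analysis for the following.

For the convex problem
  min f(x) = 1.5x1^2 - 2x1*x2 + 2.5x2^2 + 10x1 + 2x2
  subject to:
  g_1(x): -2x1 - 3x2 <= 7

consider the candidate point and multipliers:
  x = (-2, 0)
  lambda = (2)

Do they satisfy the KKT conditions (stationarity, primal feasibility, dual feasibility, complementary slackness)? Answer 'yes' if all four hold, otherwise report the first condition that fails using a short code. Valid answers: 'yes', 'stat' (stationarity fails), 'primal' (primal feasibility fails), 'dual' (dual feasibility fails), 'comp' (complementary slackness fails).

Gradient of f: grad f(x) = Q x + c = (4, 6)
Constraint values g_i(x) = a_i^T x - b_i:
  g_1((-2, 0)) = -3
Stationarity residual: grad f(x) + sum_i lambda_i a_i = (0, 0)
  -> stationarity OK
Primal feasibility (all g_i <= 0): OK
Dual feasibility (all lambda_i >= 0): OK
Complementary slackness (lambda_i * g_i(x) = 0 for all i): FAILS

Verdict: the first failing condition is complementary_slackness -> comp.

comp
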